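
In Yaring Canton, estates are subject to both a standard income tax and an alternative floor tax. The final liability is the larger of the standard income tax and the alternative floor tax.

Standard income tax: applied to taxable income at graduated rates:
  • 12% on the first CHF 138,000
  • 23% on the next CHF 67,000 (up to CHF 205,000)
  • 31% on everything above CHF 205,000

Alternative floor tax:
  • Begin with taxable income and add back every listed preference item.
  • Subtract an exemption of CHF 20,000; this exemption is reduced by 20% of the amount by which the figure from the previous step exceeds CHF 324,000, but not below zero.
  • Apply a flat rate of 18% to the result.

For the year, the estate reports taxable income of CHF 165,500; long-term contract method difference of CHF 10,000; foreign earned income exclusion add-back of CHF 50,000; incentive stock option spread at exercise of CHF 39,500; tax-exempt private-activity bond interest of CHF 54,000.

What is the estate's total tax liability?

CHF 53,820

Alternative floor tax:
  Adjusted income: CHF 165,500 + CHF 10,000 + CHF 50,000 + CHF 39,500 + CHF 54,000 = CHF 319,000
  Exemption: CHF 319,000 ≤ CHF 324,000, so full CHF 20,000 applies
  Base: CHF 319,000 − CHF 20,000 = CHF 299,000
  CHF 299,000 × 18% = CHF 53,820

Standard income tax:
  CHF 138,000 × 12% = CHF 16,560
  CHF 27,500 × 23% = CHF 6,325
  → CHF 22,885

CHF 53,820 > CHF 22,885, so the alternative floor tax is the binding amount.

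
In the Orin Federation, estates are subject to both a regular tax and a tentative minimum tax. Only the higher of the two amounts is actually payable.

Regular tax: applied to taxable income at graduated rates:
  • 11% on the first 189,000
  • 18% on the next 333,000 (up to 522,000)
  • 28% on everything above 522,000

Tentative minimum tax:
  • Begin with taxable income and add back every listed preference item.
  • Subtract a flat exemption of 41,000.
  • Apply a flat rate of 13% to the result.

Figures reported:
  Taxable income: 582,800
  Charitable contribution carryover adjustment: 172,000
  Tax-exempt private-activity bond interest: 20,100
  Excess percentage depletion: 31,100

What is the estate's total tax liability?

Tentative minimum tax:
  Adjusted income: 582,800 + 172,000 + 20,100 + 31,100 = 806,000
  Less exemption 41,000 → base 765,000
  765,000 × 13% = 99,450

Regular tax:
  189,000 × 11% = 20,790
  333,000 × 18% = 59,940
  60,800 × 28% = 17,024
  → 97,754

99,450 > 97,754, so the tentative minimum tax is the binding amount.

99,450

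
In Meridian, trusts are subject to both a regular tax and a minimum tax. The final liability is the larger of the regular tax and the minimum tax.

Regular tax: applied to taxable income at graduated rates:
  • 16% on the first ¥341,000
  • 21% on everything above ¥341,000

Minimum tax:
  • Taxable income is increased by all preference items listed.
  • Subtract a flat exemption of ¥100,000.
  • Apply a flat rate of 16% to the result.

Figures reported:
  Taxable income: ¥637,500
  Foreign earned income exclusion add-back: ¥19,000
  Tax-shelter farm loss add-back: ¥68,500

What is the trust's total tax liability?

Regular tax:
  ¥341,000 × 16% = ¥54,560
  ¥296,500 × 21% = ¥62,265
  → ¥116,825

Minimum tax:
  Adjusted income: ¥637,500 + ¥19,000 + ¥68,500 = ¥725,000
  Less exemption ¥100,000 → base ¥625,000
  ¥625,000 × 16% = ¥100,000

¥116,825 > ¥100,000, so the regular tax governs.

¥116,825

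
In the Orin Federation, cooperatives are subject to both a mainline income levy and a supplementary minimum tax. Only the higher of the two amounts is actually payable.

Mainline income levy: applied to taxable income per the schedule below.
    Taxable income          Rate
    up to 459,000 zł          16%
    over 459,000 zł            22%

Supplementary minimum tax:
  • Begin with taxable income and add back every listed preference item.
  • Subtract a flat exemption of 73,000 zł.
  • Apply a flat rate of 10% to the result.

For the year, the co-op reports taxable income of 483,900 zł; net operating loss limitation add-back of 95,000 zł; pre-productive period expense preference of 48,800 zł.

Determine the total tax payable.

Mainline income levy:
  459,000 zł × 16% = 73,440 zł
  24,900 zł × 22% = 5,478 zł
  → 78,918 zł

Supplementary minimum tax:
  Adjusted income: 483,900 zł + 95,000 zł + 48,800 zł = 627,700 zł
  Less exemption 73,000 zł → base 554,700 zł
  554,700 zł × 10% = 55,470 zł

78,918 zł > 55,470 zł, so the mainline income levy governs.

78,918 zł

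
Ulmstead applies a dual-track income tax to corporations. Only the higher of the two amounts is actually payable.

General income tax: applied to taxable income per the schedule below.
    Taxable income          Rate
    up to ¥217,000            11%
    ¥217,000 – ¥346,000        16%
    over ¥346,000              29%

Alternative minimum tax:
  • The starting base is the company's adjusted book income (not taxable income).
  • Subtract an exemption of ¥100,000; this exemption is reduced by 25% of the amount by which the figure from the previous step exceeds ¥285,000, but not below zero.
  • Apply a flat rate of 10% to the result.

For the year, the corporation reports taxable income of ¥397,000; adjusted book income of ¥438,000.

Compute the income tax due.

¥59,300

Alternative minimum tax:
  Base (adjusted book income): ¥438,000
  Exemption: ¥100,000 − 25% × (¥438,000 − ¥285,000) = ¥100,000 − ¥38,250 = ¥61,750
  Base: ¥438,000 − ¥61,750 = ¥376,250
  ¥376,250 × 10% = ¥37,625

General income tax:
  ¥217,000 × 11% = ¥23,870
  ¥129,000 × 16% = ¥20,640
  ¥51,000 × 29% = ¥14,790
  → ¥59,300

¥59,300 > ¥37,625, so the general income tax governs.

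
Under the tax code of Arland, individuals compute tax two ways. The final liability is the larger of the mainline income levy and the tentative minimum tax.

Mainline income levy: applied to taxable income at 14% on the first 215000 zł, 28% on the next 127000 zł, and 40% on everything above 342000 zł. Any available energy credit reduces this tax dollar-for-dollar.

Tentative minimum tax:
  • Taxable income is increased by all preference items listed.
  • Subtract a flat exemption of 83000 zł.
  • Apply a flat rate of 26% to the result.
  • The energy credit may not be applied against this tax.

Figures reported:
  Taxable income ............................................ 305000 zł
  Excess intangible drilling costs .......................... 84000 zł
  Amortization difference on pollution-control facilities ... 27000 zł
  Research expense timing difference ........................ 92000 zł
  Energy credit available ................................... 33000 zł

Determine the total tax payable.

Tentative minimum tax:
  Adjusted income: 305000 zł + 84000 zł + 27000 zł + 92000 zł = 508000 zł
  Less exemption 83000 zł → base 425000 zł
  425000 zł × 26% = 110500 zł

Mainline income levy:
  215000 zł × 14% = 30100 zł
  90000 zł × 28% = 25200 zł
  → 55300 zł
  Less energy credit 33000 zł → 22300 zł

110500 zł > 22300 zł, so the tentative minimum tax is the binding amount.

110500 zł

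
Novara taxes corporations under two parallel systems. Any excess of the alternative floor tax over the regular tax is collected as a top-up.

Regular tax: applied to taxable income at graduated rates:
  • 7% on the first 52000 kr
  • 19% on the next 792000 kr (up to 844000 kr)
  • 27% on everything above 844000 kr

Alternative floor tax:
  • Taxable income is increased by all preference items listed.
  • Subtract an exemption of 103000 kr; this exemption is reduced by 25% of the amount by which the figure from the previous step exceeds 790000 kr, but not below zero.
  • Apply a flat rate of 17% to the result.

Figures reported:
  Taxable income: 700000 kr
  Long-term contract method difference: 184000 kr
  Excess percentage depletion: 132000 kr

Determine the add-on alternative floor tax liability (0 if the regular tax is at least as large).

Regular tax:
  52000 kr × 7% = 3640 kr
  648000 kr × 19% = 123120 kr
  → 126760 kr

Alternative floor tax:
  Adjusted income: 700000 kr + 184000 kr + 132000 kr = 1016000 kr
  Exemption: 103000 kr − 25% × (1016000 kr − 790000 kr) = 103000 kr − 56500 kr = 46500 kr
  Base: 1016000 kr − 46500 kr = 969500 kr
  969500 kr × 17% = 164815 kr

Excess of alternative floor tax over regular tax: 164815 kr − 126760 kr = 38055 kr.

38055 kr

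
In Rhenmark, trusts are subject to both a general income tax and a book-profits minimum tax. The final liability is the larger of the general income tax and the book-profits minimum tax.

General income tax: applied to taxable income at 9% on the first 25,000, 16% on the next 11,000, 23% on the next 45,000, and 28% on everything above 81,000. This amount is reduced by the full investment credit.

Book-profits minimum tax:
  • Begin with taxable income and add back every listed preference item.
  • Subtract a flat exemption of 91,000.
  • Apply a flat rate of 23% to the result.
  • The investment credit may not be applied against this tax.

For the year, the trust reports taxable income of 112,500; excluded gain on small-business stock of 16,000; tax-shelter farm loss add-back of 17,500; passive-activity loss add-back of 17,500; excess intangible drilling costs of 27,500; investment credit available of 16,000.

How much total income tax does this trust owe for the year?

23,000

Book-profits minimum tax:
  Adjusted income: 112,500 + 16,000 + 17,500 + 17,500 + 27,500 = 191,000
  Less exemption 91,000 → base 100,000
  100,000 × 23% = 23,000

General income tax:
  25,000 × 9% = 2,250
  11,000 × 16% = 1,760
  45,000 × 23% = 10,350
  31,500 × 28% = 8,820
  → 23,180
  Less investment credit 16,000 → 7,180

23,000 > 7,180, so the book-profits minimum tax is the binding amount.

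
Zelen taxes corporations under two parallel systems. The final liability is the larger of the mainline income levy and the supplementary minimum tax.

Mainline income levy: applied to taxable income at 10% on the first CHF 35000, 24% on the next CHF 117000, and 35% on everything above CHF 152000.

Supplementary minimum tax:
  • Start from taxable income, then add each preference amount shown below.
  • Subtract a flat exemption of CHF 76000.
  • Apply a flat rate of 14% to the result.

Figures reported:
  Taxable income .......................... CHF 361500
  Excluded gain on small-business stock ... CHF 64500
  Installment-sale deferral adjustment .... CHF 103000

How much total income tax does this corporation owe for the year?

CHF 104905

Supplementary minimum tax:
  Adjusted income: CHF 361500 + CHF 64500 + CHF 103000 = CHF 529000
  Less exemption CHF 76000 → base CHF 453000
  CHF 453000 × 14% = CHF 63420

Mainline income levy:
  CHF 35000 × 10% = CHF 3500
  CHF 117000 × 24% = CHF 28080
  CHF 209500 × 35% = CHF 73325
  → CHF 104905

CHF 104905 > CHF 63420, so the mainline income levy governs.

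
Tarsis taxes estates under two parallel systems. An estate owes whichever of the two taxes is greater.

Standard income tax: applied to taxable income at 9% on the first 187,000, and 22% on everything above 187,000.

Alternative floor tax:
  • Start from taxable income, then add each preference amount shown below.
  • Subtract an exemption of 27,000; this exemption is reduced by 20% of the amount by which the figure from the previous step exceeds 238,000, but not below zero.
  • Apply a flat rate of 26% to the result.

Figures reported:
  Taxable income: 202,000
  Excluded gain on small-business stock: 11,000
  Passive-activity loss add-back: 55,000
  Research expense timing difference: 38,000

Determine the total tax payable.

76,076

Standard income tax:
  187,000 × 9% = 16,830
  15,000 × 22% = 3,300
  → 20,130

Alternative floor tax:
  Adjusted income: 202,000 + 11,000 + 55,000 + 38,000 = 306,000
  Exemption: 27,000 − 20% × (306,000 − 238,000) = 27,000 − 13,600 = 13,400
  Base: 306,000 − 13,400 = 292,600
  292,600 × 26% = 76,076

76,076 > 20,130, so the alternative floor tax is the binding amount.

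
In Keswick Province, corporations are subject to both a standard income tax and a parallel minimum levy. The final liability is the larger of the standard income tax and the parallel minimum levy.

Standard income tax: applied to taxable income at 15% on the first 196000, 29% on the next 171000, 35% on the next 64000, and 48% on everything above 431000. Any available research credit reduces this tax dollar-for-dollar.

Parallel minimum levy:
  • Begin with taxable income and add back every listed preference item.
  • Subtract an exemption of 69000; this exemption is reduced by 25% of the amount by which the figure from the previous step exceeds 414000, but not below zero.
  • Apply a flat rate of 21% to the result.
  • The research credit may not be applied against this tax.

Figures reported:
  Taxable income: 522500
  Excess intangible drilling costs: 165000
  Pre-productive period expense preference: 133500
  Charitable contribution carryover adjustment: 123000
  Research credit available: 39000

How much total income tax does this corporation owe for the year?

Parallel minimum levy:
  Adjusted income: 522500 + 165000 + 133500 + 123000 = 944000
  Exemption: 25% × (944000 − 414000) = 132500 ≥ 69000, so the exemption is fully phased out
  Base: 944000 − 0 = 944000
  944000 × 21% = 198240

Standard income tax:
  196000 × 15% = 29400
  171000 × 29% = 49590
  64000 × 35% = 22400
  91500 × 48% = 43920
  → 145310
  Less research credit 39000 → 106310

198240 > 106310, so the parallel minimum levy is the binding amount.

198240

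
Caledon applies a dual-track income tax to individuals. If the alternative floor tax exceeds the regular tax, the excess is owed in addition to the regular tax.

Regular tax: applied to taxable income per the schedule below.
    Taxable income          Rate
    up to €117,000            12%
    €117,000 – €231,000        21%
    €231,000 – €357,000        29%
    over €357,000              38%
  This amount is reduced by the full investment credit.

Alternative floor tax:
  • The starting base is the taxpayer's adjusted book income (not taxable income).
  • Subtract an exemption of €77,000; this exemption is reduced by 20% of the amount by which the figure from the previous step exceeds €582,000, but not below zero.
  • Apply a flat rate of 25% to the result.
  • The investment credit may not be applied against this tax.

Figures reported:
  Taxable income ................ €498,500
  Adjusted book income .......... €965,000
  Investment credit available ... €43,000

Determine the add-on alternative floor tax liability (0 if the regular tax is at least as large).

€155,860

Alternative floor tax:
  Base (adjusted book income): €965,000
  Exemption: €77,000 − 20% × (€965,000 − €582,000) = €77,000 − €76,600 = €400
  Base: €965,000 − €400 = €964,600
  €964,600 × 25% = €241,150

Regular tax:
  €117,000 × 12% = €14,040
  €114,000 × 21% = €23,940
  €126,000 × 29% = €36,540
  €141,500 × 38% = €53,770
  → €128,290
  Less investment credit €43,000 → €85,290

Excess of alternative floor tax over regular tax: €241,150 − €85,290 = €155,860.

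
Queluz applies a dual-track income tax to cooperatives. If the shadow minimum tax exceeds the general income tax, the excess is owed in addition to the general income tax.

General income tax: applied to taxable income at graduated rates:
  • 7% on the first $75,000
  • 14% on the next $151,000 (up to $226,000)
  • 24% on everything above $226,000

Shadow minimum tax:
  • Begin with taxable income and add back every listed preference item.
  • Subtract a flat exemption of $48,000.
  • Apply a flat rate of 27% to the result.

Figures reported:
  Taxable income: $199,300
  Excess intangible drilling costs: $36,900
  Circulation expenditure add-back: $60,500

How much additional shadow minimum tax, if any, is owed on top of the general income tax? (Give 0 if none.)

$44,497

Shadow minimum tax:
  Adjusted income: $199,300 + $36,900 + $60,500 = $296,700
  Less exemption $48,000 → base $248,700
  $248,700 × 27% = $67,149

General income tax:
  $75,000 × 7% = $5,250
  $124,300 × 14% = $17,402
  → $22,652

Excess of shadow minimum tax over general income tax: $67,149 − $22,652 = $44,497.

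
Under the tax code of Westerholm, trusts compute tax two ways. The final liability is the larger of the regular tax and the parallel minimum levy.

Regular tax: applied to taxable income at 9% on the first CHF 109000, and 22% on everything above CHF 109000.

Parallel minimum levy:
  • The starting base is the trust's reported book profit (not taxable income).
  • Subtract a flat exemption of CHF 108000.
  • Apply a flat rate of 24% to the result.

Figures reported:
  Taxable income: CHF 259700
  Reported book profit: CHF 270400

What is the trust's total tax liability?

Parallel minimum levy:
  Base (reported book profit): CHF 270400
  Less exemption CHF 108000 → base CHF 162400
  CHF 162400 × 24% = CHF 38976

Regular tax:
  CHF 109000 × 9% = CHF 9810
  CHF 150700 × 22% = CHF 33154
  → CHF 42964

CHF 42964 > CHF 38976, so the regular tax governs.

CHF 42964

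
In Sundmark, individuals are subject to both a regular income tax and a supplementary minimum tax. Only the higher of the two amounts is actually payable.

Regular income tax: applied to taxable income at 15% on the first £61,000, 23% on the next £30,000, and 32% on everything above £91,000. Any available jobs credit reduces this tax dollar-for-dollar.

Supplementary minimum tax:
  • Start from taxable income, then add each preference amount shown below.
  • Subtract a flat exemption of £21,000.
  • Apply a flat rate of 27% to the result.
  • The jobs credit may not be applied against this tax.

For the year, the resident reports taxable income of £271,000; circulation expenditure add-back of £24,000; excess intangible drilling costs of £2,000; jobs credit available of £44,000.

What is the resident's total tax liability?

£74,520

Regular income tax:
  £61,000 × 15% = £9,150
  £30,000 × 23% = £6,900
  £180,000 × 32% = £57,600
  → £73,650
  Less jobs credit £44,000 → £29,650

Supplementary minimum tax:
  Adjusted income: £271,000 + £24,000 + £2,000 = £297,000
  Less exemption £21,000 → base £276,000
  £276,000 × 27% = £74,520

£74,520 > £29,650, so the supplementary minimum tax is the binding amount.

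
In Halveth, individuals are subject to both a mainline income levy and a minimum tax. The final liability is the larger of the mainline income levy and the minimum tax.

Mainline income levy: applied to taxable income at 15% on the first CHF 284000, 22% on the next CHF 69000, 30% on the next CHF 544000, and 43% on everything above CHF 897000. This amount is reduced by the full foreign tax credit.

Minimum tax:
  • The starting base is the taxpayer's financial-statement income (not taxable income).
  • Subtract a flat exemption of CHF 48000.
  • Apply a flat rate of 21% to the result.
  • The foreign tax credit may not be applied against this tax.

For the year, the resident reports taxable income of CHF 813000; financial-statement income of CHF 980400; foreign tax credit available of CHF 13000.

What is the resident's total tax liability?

Minimum tax:
  Base (financial-statement income): CHF 980400
  Less exemption CHF 48000 → base CHF 932400
  CHF 932400 × 21% = CHF 195804

Mainline income levy:
  CHF 284000 × 15% = CHF 42600
  CHF 69000 × 22% = CHF 15180
  CHF 460000 × 30% = CHF 138000
  → CHF 195780
  Less foreign tax credit CHF 13000 → CHF 182780

CHF 195804 > CHF 182780, so the minimum tax is the binding amount.

CHF 195804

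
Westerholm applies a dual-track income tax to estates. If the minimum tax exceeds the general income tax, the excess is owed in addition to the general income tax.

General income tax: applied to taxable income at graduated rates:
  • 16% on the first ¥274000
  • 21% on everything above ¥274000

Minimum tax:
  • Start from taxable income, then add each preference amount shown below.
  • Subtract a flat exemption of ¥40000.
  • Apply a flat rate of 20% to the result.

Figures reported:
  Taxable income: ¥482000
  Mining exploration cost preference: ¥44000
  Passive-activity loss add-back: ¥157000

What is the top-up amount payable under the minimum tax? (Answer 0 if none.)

General income tax:
  ¥274000 × 16% = ¥43840
  ¥208000 × 21% = ¥43680
  → ¥87520

Minimum tax:
  Adjusted income: ¥482000 + ¥44000 + ¥157000 = ¥683000
  Less exemption ¥40000 → base ¥643000
  ¥643000 × 20% = ¥128600

Excess of minimum tax over general income tax: ¥128600 − ¥87520 = ¥41080.

¥41080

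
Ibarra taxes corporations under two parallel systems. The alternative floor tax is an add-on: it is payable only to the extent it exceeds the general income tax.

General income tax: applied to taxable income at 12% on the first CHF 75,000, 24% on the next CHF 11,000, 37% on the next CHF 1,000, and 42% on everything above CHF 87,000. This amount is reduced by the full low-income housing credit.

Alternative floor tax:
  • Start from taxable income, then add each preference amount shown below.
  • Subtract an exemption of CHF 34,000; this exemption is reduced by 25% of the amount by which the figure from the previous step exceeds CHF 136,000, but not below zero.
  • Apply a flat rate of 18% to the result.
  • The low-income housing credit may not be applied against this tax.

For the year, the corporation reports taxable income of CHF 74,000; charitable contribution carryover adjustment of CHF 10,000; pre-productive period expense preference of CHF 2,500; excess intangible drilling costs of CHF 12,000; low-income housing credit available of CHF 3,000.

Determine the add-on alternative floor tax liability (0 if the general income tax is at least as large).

Alternative floor tax:
  Adjusted income: CHF 74,000 + CHF 10,000 + CHF 2,500 + CHF 12,000 = CHF 98,500
  Exemption: CHF 98,500 ≤ CHF 136,000, so full CHF 34,000 applies
  Base: CHF 98,500 − CHF 34,000 = CHF 64,500
  CHF 64,500 × 18% = CHF 11,610

General income tax:
  CHF 74,000 × 12% = CHF 8,880
  Less low-income housing credit CHF 3,000 → CHF 5,880

Excess of alternative floor tax over general income tax: CHF 11,610 − CHF 5,880 = CHF 5,730.

CHF 5,730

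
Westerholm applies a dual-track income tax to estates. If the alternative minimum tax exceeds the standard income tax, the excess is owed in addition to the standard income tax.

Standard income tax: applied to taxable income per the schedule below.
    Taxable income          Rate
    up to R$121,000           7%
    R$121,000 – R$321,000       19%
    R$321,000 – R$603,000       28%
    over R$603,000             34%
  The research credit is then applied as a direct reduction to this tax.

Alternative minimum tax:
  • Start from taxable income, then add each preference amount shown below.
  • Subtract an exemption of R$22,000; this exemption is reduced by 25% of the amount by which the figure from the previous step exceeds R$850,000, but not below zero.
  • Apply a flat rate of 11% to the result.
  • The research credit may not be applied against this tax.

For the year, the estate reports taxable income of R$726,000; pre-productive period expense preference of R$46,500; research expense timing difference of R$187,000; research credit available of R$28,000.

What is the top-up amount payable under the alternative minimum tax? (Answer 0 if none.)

Standard income tax:
  R$121,000 × 7% = R$8,470
  R$200,000 × 19% = R$38,000
  R$282,000 × 28% = R$78,960
  R$123,000 × 34% = R$41,820
  → R$167,250
  Less research credit R$28,000 → R$139,250

Alternative minimum tax:
  Adjusted income: R$726,000 + R$46,500 + R$187,000 = R$959,500
  Exemption: 25% × (R$959,500 − R$850,000) = R$27,375 ≥ R$22,000, so the exemption is fully phased out
  Base: R$959,500 − R$0 = R$959,500
  R$959,500 × 11% = R$105,545

R$105,545 ≤ R$139,250, so no add-on is due.

R$0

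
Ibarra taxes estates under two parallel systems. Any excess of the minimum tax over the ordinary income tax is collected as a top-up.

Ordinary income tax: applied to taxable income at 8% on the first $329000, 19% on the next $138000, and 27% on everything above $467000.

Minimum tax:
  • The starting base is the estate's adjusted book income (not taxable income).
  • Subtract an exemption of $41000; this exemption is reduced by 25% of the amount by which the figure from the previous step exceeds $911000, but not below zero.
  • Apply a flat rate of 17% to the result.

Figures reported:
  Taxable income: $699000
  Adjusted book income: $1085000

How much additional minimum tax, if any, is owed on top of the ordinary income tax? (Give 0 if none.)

Ordinary income tax:
  $329000 × 8% = $26320
  $138000 × 19% = $26220
  $232000 × 27% = $62640
  → $115180

Minimum tax:
  Base (adjusted book income): $1085000
  Exemption: 25% × ($1085000 − $911000) = $43500 ≥ $41000, so the exemption is fully phased out
  Base: $1085000 − $0 = $1085000
  $1085000 × 17% = $184450

Excess of minimum tax over ordinary income tax: $184450 − $115180 = $69270.

$69270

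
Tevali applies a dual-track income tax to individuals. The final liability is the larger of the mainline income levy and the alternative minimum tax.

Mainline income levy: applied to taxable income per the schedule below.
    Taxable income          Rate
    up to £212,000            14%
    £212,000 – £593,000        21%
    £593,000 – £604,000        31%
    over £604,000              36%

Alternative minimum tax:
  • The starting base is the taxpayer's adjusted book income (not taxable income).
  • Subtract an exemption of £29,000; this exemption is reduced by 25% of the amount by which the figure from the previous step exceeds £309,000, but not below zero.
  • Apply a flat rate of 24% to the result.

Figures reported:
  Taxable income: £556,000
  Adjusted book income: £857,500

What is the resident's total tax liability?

£205,800

Mainline income levy:
  £212,000 × 14% = £29,680
  £344,000 × 21% = £72,240
  → £101,920

Alternative minimum tax:
  Base (adjusted book income): £857,500
  Exemption: 25% × (£857,500 − £309,000) = £137,125 ≥ £29,000, so the exemption is fully phased out
  Base: £857,500 − £0 = £857,500
  £857,500 × 24% = £205,800

£205,800 > £101,920, so the alternative minimum tax is the binding amount.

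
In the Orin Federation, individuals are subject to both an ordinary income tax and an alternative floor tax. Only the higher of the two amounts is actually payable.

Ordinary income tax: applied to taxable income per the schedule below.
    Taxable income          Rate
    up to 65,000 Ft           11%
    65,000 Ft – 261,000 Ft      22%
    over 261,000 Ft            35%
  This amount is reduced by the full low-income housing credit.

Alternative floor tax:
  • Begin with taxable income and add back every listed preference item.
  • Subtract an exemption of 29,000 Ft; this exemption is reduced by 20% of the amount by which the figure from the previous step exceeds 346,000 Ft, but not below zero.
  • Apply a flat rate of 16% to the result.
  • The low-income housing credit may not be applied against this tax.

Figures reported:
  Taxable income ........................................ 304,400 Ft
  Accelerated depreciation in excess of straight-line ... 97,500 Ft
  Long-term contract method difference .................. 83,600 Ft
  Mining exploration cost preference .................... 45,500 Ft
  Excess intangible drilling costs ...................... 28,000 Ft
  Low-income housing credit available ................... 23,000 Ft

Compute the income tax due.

Ordinary income tax:
  65,000 Ft × 11% = 7,150 Ft
  196,000 Ft × 22% = 43,120 Ft
  43,400 Ft × 35% = 15,190 Ft
  → 65,460 Ft
  Less low-income housing credit 23,000 Ft → 42,460 Ft

Alternative floor tax:
  Adjusted income: 304,400 Ft + 97,500 Ft + 83,600 Ft + 45,500 Ft + 28,000 Ft = 559,000 Ft
  Exemption: 20% × (559,000 Ft − 346,000 Ft) = 42,600 Ft ≥ 29,000 Ft, so the exemption is fully phased out
  Base: 559,000 Ft − 0 Ft = 559,000 Ft
  559,000 Ft × 16% = 89,440 Ft

89,440 Ft > 42,460 Ft, so the alternative floor tax is the binding amount.

89,440 Ft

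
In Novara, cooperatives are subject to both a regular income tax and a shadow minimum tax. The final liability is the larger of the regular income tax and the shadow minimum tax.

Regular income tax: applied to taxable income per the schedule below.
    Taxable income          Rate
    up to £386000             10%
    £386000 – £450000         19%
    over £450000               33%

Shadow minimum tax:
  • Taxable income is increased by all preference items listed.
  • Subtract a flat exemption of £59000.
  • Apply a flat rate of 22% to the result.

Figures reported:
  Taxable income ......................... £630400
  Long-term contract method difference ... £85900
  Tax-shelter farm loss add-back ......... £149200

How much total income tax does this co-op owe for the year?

Regular income tax:
  £386000 × 10% = £38600
  £64000 × 19% = £12160
  £180400 × 33% = £59532
  → £110292

Shadow minimum tax:
  Adjusted income: £630400 + £85900 + £149200 = £865500
  Less exemption £59000 → base £806500
  £806500 × 22% = £177430

£177430 > £110292, so the shadow minimum tax is the binding amount.

£177430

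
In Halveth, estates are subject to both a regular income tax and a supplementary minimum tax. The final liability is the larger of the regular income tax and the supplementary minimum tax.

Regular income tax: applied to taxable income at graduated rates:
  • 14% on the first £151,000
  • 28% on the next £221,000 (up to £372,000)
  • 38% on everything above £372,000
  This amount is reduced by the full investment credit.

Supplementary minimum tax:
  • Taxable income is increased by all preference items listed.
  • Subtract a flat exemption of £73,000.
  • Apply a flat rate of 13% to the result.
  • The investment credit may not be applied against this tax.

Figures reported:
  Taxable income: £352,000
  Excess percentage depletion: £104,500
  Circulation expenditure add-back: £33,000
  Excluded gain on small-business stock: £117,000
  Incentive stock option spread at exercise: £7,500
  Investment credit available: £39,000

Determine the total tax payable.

Supplementary minimum tax:
  Adjusted income: £352,000 + £104,500 + £33,000 + £117,000 + £7,500 = £614,000
  Less exemption £73,000 → base £541,000
  £541,000 × 13% = £70,330

Regular income tax:
  £151,000 × 14% = £21,140
  £201,000 × 28% = £56,280
  → £77,420
  Less investment credit £39,000 → £38,420

£70,330 > £38,420, so the supplementary minimum tax is the binding amount.

£70,330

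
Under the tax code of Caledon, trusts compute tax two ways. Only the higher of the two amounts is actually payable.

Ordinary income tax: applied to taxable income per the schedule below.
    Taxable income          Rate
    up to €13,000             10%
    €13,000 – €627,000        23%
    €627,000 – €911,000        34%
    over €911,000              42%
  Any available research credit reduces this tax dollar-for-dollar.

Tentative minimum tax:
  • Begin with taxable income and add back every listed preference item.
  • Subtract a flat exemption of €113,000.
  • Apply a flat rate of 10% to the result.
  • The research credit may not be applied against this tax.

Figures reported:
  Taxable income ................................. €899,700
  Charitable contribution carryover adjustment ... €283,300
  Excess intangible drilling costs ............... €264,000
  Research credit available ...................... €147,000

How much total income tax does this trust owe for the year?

€133,400

Ordinary income tax:
  €13,000 × 10% = €1,300
  €614,000 × 23% = €141,220
  €272,700 × 34% = €92,718
  → €235,238
  Less research credit €147,000 → €88,238

Tentative minimum tax:
  Adjusted income: €899,700 + €283,300 + €264,000 = €1,447,000
  Less exemption €113,000 → base €1,334,000
  €1,334,000 × 10% = €133,400

€133,400 > €88,238, so the tentative minimum tax is the binding amount.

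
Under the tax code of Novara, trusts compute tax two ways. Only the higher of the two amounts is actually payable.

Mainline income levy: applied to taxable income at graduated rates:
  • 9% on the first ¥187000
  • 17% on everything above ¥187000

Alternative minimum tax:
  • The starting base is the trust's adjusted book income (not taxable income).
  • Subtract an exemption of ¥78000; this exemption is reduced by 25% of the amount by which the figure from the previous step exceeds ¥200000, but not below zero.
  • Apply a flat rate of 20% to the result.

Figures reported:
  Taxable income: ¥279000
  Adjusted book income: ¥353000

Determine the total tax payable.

¥62650

Mainline income levy:
  ¥187000 × 9% = ¥16830
  ¥92000 × 17% = ¥15640
  → ¥32470

Alternative minimum tax:
  Base (adjusted book income): ¥353000
  Exemption: ¥78000 − 25% × (¥353000 − ¥200000) = ¥78000 − ¥38250 = ¥39750
  Base: ¥353000 − ¥39750 = ¥313250
  ¥313250 × 20% = ¥62650

¥62650 > ¥32470, so the alternative minimum tax is the binding amount.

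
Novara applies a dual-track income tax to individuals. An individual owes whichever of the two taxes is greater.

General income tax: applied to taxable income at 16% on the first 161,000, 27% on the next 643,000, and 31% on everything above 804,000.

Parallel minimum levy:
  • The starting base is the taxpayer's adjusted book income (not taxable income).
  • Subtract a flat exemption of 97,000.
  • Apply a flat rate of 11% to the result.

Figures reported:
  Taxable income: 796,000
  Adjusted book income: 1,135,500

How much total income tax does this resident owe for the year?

197,210

General income tax:
  161,000 × 16% = 25,760
  635,000 × 27% = 171,450
  → 197,210

Parallel minimum levy:
  Base (adjusted book income): 1,135,500
  Less exemption 97,000 → base 1,038,500
  1,038,500 × 11% = 114,235

197,210 > 114,235, so the general income tax governs.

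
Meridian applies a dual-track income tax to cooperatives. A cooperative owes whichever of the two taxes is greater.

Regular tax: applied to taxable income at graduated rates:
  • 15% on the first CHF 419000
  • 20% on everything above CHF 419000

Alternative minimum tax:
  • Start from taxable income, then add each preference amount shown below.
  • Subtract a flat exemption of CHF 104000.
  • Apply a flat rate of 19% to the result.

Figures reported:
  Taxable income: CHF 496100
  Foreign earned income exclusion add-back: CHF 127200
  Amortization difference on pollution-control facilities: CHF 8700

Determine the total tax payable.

CHF 100320

Regular tax:
  CHF 419000 × 15% = CHF 62850
  CHF 77100 × 20% = CHF 15420
  → CHF 78270

Alternative minimum tax:
  Adjusted income: CHF 496100 + CHF 127200 + CHF 8700 = CHF 632000
  Less exemption CHF 104000 → base CHF 528000
  CHF 528000 × 19% = CHF 100320

CHF 100320 > CHF 78270, so the alternative minimum tax is the binding amount.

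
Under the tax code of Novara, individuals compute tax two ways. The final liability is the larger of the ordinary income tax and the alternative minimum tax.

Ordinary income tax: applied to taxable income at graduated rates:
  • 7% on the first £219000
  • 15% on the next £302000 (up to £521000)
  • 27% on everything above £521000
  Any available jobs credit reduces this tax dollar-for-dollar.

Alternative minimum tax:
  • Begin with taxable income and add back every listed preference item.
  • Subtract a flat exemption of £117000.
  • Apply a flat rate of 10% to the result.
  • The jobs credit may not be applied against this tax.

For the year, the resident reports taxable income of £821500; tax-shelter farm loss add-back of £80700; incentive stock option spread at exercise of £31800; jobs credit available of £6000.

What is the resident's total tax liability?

Alternative minimum tax:
  Adjusted income: £821500 + £80700 + £31800 = £934000
  Less exemption £117000 → base £817000
  £817000 × 10% = £81700

Ordinary income tax:
  £219000 × 7% = £15330
  £302000 × 15% = £45300
  £300500 × 27% = £81135
  → £141765
  Less jobs credit £6000 → £135765

£135765 > £81700, so the ordinary income tax governs.

£135765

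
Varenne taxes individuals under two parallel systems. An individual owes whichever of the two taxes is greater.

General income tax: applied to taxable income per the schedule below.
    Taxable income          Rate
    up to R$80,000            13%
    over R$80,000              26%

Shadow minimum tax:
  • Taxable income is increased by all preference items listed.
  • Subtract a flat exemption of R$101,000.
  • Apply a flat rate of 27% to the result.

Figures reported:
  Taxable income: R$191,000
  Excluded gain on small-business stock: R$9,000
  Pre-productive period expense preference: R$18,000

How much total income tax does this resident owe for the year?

R$39,260

Shadow minimum tax:
  Adjusted income: R$191,000 + R$9,000 + R$18,000 = R$218,000
  Less exemption R$101,000 → base R$117,000
  R$117,000 × 27% = R$31,590

General income tax:
  R$80,000 × 13% = R$10,400
  R$111,000 × 26% = R$28,860
  → R$39,260

R$39,260 > R$31,590, so the general income tax governs.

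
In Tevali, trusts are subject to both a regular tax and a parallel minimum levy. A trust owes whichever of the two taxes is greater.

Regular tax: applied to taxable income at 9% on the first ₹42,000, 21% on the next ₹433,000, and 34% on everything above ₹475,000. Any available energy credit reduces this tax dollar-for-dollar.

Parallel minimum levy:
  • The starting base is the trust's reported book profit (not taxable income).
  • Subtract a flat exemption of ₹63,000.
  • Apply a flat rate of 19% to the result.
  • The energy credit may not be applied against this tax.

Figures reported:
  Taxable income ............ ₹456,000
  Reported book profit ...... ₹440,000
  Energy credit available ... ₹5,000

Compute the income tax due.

₹85,720

Regular tax:
  ₹42,000 × 9% = ₹3,780
  ₹414,000 × 21% = ₹86,940
  → ₹90,720
  Less energy credit ₹5,000 → ₹85,720

Parallel minimum levy:
  Base (reported book profit): ₹440,000
  Less exemption ₹63,000 → base ₹377,000
  ₹377,000 × 19% = ₹71,630

₹85,720 > ₹71,630, so the regular tax governs.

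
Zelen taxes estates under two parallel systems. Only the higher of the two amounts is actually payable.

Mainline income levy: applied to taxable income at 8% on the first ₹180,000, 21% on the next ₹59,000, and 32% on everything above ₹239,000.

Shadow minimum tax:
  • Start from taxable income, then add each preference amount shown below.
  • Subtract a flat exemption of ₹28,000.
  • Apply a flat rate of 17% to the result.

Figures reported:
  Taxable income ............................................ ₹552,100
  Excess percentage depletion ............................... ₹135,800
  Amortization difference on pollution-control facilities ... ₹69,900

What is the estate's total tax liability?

Shadow minimum tax:
  Adjusted income: ₹552,100 + ₹135,800 + ₹69,900 = ₹757,800
  Less exemption ₹28,000 → base ₹729,800
  ₹729,800 × 17% = ₹124,066

Mainline income levy:
  ₹180,000 × 8% = ₹14,400
  ₹59,000 × 21% = ₹12,390
  ₹313,100 × 32% = ₹100,192
  → ₹126,982

₹126,982 > ₹124,066, so the mainline income levy governs.

₹126,982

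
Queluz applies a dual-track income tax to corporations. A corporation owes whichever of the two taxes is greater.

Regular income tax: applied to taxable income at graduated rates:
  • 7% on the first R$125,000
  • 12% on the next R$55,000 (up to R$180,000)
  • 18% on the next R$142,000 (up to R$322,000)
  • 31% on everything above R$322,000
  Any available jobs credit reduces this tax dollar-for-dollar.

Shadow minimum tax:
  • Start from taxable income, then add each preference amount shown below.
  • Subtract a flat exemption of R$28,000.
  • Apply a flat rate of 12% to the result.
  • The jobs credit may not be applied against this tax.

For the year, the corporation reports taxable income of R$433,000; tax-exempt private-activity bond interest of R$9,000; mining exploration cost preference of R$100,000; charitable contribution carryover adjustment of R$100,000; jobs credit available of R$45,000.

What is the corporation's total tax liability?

Shadow minimum tax:
  Adjusted income: R$433,000 + R$9,000 + R$100,000 + R$100,000 = R$642,000
  Less exemption R$28,000 → base R$614,000
  R$614,000 × 12% = R$73,680

Regular income tax:
  R$125,000 × 7% = R$8,750
  R$55,000 × 12% = R$6,600
  R$142,000 × 18% = R$25,560
  R$111,000 × 31% = R$34,410
  → R$75,320
  Less jobs credit R$45,000 → R$30,320

R$73,680 > R$30,320, so the shadow minimum tax is the binding amount.

R$73,680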